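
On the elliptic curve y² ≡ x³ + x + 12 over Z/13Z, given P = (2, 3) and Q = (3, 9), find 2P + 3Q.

(9, 10)

First 2P:
Repeated addition: build up to 2P.
2P: tangent at (2, 3): λ = (3·2² + 1)/(2·3) ≡ 0/6. 6⁻¹ ≡ 11 (mod 13), so λ ≡ 0·11 ≡ 0.
  x = λ² - 2 - 2 = 0 - 4 ≡ 9; y = λ·(2 - 9) - 3 ≡ 10. → (9, 10)
2P = (9, 10).
Next 3Q:
Repeated addition: build up to 3Q.
2Q: tangent at (3, 9): λ = (3·3² + 1)/(2·9) ≡ 2/5. 5⁻¹ ≡ 8 (mod 13), so λ ≡ 2·8 ≡ 3.
  x = λ² - 3 - 3 = 9 - 6 ≡ 3; y = λ·(3 - 3) - 9 ≡ 4. → (3, 4)
3Q: (3, 4) + (3, 9): same x and y₁ ≡ -y₂, so the sum is the point at infinity.
3Q = the point at infinity.
Finally 2P + 3Q:
(9, 10) + the point at infinity = (9, 10) (identity).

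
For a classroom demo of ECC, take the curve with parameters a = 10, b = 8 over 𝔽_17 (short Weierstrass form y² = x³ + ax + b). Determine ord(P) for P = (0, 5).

5

2P: tangent at (0, 5): λ = (3·0² + 10)/(2·5) ≡ 10/10. 10⁻¹ ≡ 12 (mod 17) since 10·12 = 120 ≡ 1, so λ ≡ 10·12 ≡ 1.
  x = λ² - 0 - 0 = 1 - 0 ≡ 1; y = λ·(0 - 1) - 5 ≡ 11. → (1, 11)
3P: (1, 11) + (0, 5). λ = (5 - 11)/(0 - 1) ≡ 11/16 mod 17. 16⁻¹ ≡ 16 (mod 17), so λ ≡ 6.
  x = λ² - 1 - 0 = 36 - 1 ≡ 1; y = λ·(1 - 1) - 11 ≡ 6. → (1, 6)
4P: (1, 6) + (0, 5). λ = (5 - 6)/(0 - 1) ≡ 16/16 mod 17. 16⁻¹ ≡ 16 (mod 17) since 16·16 = 256 ≡ 1, so λ ≡ 1.
  x = λ² - 1 - 0 = 1 - 1 ≡ 0; y = λ·(1 - 0) - 6 ≡ 12. → (0, 12)
5P: (0, 12) + (0, 5): same x and y₁ ≡ -y₂, so the sum is 𝒪.
5P = 𝒪, so the order is 5.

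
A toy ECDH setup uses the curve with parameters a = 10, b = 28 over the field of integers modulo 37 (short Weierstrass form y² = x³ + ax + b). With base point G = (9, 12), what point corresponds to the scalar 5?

(31, 23)

Double-and-add on 5 = (101)₂. Start with G = (9, 12) for the leading 1-bit.
double: tangent at (9, 12): λ = (3·9² + 10)/(2·12) ≡ 31/24. 24⁻¹ ≡ 17 (mod 37) since 24·17 = 408 ≡ 1, so λ ≡ 31·17 ≡ 9.
  x = λ² - 9 - 9 = 81 - 18 ≡ 26; y = λ·(9 - 26) - 12 ≡ 20. → (26, 20)
double: tangent at (26, 20): λ = (3·26² + 10)/(2·20) ≡ 3/3. 3⁻¹ ≡ 25 (mod 37), so λ ≡ 3·25 ≡ 1.
  x = λ² - 26 - 26 = 1 - 52 ≡ 23; y = λ·(26 - 23) - 20 ≡ 20. → (23, 20)
add G: (23, 20) + (9, 12). λ = (12 - 20)/(9 - 23) ≡ 29/23 mod 37. 23⁻¹ ≡ 29 (mod 37), so λ ≡ 27.
  x = λ² - 23 - 9 = 729 - 32 ≡ 31; y = λ·(23 - 31) - 20 ≡ 23. → (31, 23)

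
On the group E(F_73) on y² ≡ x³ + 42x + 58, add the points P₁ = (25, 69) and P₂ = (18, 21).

(25, 69) + (18, 21). λ = (21 - 69)/(18 - 25) ≡ 25/66 mod 73. 66⁻¹ ≡ 52 (mod 73), so λ ≡ 59.
  x = λ² - 25 - 18 = 3481 - 43 ≡ 7; y = λ·(25 - 7) - 69 ≡ 44. → (7, 44)

(7, 44)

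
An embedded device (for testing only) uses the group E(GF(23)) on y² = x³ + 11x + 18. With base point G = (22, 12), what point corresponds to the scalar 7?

Double-and-add on 7 = (111)₂. Start with G = (22, 12) for the leading 1-bit.
double: tangent at (22, 12): λ = (3·22² + 11)/(2·12) ≡ 14/1. 1⁻¹ ≡ 1 (mod 23) since 1·1 = 1 ≡ 1, so λ ≡ 14·1 ≡ 14.
  x = λ² - 22 - 22 = 196 - 44 ≡ 14; y = λ·(22 - 14) - 12 ≡ 8. → (14, 8)
add G: (14, 8) + (22, 12). λ = (12 - 8)/(22 - 14) ≡ 4/8 mod 23. 8⁻¹ ≡ 3 (mod 23), so λ ≡ 12.
  x = λ² - 14 - 22 = 144 - 36 ≡ 16; y = λ·(14 - 16) - 8 ≡ 14. → (16, 14)
double: tangent at (16, 14): λ = (3·16² + 11)/(2·14) ≡ 20/5. 5⁻¹ ≡ 14 (mod 23), so λ ≡ 20·14 ≡ 4.
  x = λ² - 16 - 16 = 16 - 32 ≡ 7; y = λ·(16 - 7) - 14 ≡ 22. → (7, 22)
add G: (7, 22) + (22, 12). λ = (12 - 22)/(22 - 7) ≡ 13/15 mod 23. 15⁻¹ ≡ 20 (mod 23), so λ ≡ 7.
  x = λ² - 7 - 22 = 49 - 29 ≡ 20; y = λ·(7 - 20) - 22 ≡ 2. → (20, 2)

(20, 2)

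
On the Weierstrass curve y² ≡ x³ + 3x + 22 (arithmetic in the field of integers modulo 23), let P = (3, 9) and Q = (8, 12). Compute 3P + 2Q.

First 3P:
Repeated addition: build up to 3P.
2P: tangent at (3, 9): λ = (3·3² + 3)/(2·9) ≡ 7/18. 18⁻¹ ≡ 9 (mod 23) since 18·9 = 162 ≡ 1, so λ ≡ 7·9 ≡ 17.
  x = λ² - 3 - 3 = 289 - 6 ≡ 7; y = λ·(3 - 7) - 9 ≡ 15. → (7, 15)
3P: (7, 15) + (3, 9). λ = (9 - 15)/(3 - 7) ≡ 17/19 mod 23. 19⁻¹ ≡ 17 (mod 23) since 19·17 = 323 ≡ 1, so λ ≡ 13.
  x = λ² - 7 - 3 = 169 - 10 ≡ 21; y = λ·(7 - 21) - 15 ≡ 10. → (21, 10)
3P = (21, 10).
Next 2Q:
Repeated addition: build up to 2Q.
2Q: tangent at (8, 12): λ = (3·8² + 3)/(2·12) ≡ 11/1. 1⁻¹ ≡ 1 (mod 23), so λ ≡ 11·1 ≡ 11.
  x = λ² - 8 - 8 = 121 - 16 ≡ 13; y = λ·(8 - 13) - 12 ≡ 2. → (13, 2)
2Q = (13, 2).
Finally 3P + 2Q:
(21, 10) + (13, 2). λ = (2 - 10)/(13 - 21) ≡ 15/15 mod 23. 15⁻¹ ≡ 20 (mod 23) since 15·20 = 300 ≡ 1, so λ ≡ 1.
  x = λ² - 21 - 13 = 1 - 34 ≡ 13; y = λ·(21 - 13) - 10 ≡ 21. → (13, 21)

(13, 21)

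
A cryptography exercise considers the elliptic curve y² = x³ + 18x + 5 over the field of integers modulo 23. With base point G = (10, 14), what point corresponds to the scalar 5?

(11, 4)

Repeated addition: build up to 5G.
2G: tangent at (10, 14): λ = (3·10² + 18)/(2·14) ≡ 19/5. 5⁻¹ ≡ 14 (mod 23), so λ ≡ 19·14 ≡ 13.
  x = λ² - 10 - 10 = 169 - 20 ≡ 11; y = λ·(10 - 11) - 14 ≡ 19. → (11, 19)
3G: (11, 19) + (10, 14). λ = (14 - 19)/(10 - 11) ≡ 18/22 mod 23. 22⁻¹ ≡ 22 (mod 23) since 22·22 = 484 ≡ 1, so λ ≡ 5.
  x = λ² - 11 - 10 = 25 - 21 ≡ 4; y = λ·(11 - 4) - 19 ≡ 16. → (4, 16)
4G: (4, 16) + (10, 14). λ = (14 - 16)/(10 - 4) ≡ 21/6 mod 23. 6⁻¹ ≡ 4 (mod 23), so λ ≡ 15.
  x = λ² - 4 - 10 = 225 - 14 ≡ 4; y = λ·(4 - 4) - 16 ≡ 7. → (4, 7)
5G: (4, 7) + (10, 14). λ = (14 - 7)/(10 - 4) ≡ 7/6 mod 23. 6⁻¹ ≡ 4 (mod 23) since 6·4 = 24 ≡ 1, so λ ≡ 5.
  x = λ² - 4 - 10 = 25 - 14 ≡ 11; y = λ·(4 - 11) - 7 ≡ 4. → (11, 4)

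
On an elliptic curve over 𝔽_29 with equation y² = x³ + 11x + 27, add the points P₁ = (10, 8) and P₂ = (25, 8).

(10, 8) + (25, 8). λ = (8 - 8)/(25 - 10) ≡ 0/15 mod 29. 15⁻¹ ≡ 2 (mod 29), so λ ≡ 0.
  x = λ² - 10 - 25 = 0 - 35 ≡ 23; y = λ·(10 - 23) - 8 ≡ 21. → (23, 21)

(23, 21)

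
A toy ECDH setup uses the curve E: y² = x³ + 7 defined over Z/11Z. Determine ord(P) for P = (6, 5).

6

2P: tangent at (6, 5): λ = (3·6² + 0)/(2·5) ≡ 9/10. 10⁻¹ ≡ 10 (mod 11) since 10·10 = 100 ≡ 1, so λ ≡ 9·10 ≡ 2.
  x = λ² - 6 - 6 = 4 - 12 ≡ 3; y = λ·(6 - 3) - 5 ≡ 1. → (3, 1)
3P: (3, 1) + (6, 5). λ = (5 - 1)/(6 - 3) ≡ 4/3 mod 11. 3⁻¹ ≡ 4 (mod 11), so λ ≡ 5.
  x = λ² - 3 - 6 = 25 - 9 ≡ 5; y = λ·(3 - 5) - 1 ≡ 0. → (5, 0)
4P: (5, 0) + (6, 5). λ = (5 - 0)/(6 - 5) ≡ 5/1 mod 11. 1⁻¹ ≡ 1 (mod 11) since 1·1 = 1 ≡ 1, so λ ≡ 5.
  x = λ² - 5 - 6 = 25 - 11 ≡ 3; y = λ·(5 - 3) - 0 ≡ 10. → (3, 10)
5P: (3, 10) + (6, 5). λ = (5 - 10)/(6 - 3) ≡ 6/3 mod 11. 3⁻¹ ≡ 4 (mod 11), so λ ≡ 2.
  x = λ² - 3 - 6 = 4 - 9 ≡ 6; y = λ·(3 - 6) - 10 ≡ 6. → (6, 6)
6P: (6, 6) + (6, 5): same x and y₁ ≡ -y₂, so the sum is the point at infinity.
6P = the point at infinity, so the order is 6.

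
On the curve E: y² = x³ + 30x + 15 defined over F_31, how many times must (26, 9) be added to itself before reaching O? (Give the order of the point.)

5

2P: tangent at (26, 9): λ = (3·26² + 30)/(2·9) ≡ 12/18. 18⁻¹ ≡ 19 (mod 31), so λ ≡ 12·19 ≡ 11.
  x = λ² - 26 - 26 = 121 - 52 ≡ 7; y = λ·(26 - 7) - 9 ≡ 14. → (7, 14)
3P: (7, 14) + (26, 9). λ = (9 - 14)/(26 - 7) ≡ 26/19 mod 31. 19⁻¹ ≡ 18 (mod 31) since 19·18 = 342 ≡ 1, so λ ≡ 3.
  x = λ² - 7 - 26 = 9 - 33 ≡ 7; y = λ·(7 - 7) - 14 ≡ 17. → (7, 17)
4P: (7, 17) + (26, 9). λ = (9 - 17)/(26 - 7) ≡ 23/19 mod 31. 19⁻¹ ≡ 18 (mod 31) since 19·18 = 342 ≡ 1, so λ ≡ 11.
  x = λ² - 7 - 26 = 121 - 33 ≡ 26; y = λ·(7 - 26) - 17 ≡ 22. → (26, 22)
5P: (26, 22) + (26, 9): same x and y₁ ≡ -y₂, so the sum is O.
5P = O, so the order is 5.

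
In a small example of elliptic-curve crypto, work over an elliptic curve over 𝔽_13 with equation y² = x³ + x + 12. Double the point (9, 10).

tangent at (9, 10): λ = (3·9² + 1)/(2·10) ≡ 10/7. 7⁻¹ ≡ 2 (mod 13), so λ ≡ 10·2 ≡ 7.
  x = λ² - 9 - 9 = 49 - 18 ≡ 5; y = λ·(9 - 5) - 10 ≡ 5. → (5, 5)

(5, 5)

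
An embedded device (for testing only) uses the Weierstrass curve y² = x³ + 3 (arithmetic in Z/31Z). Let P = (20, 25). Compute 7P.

Repeated addition: build up to 7P.
2P: tangent at (20, 25): λ = (3·20² + 0)/(2·25) ≡ 22/19. 19⁻¹ ≡ 18 (mod 31), so λ ≡ 22·18 ≡ 24.
  x = λ² - 20 - 20 = 576 - 40 ≡ 9; y = λ·(20 - 9) - 25 ≡ 22. → (9, 22)
3P: (9, 22) + (20, 25). λ = (25 - 22)/(20 - 9) ≡ 3/11 mod 31. 11⁻¹ ≡ 17 (mod 31), so λ ≡ 20.
  x = λ² - 9 - 20 = 400 - 29 ≡ 30; y = λ·(9 - 30) - 22 ≡ 23. → (30, 23)
4P: (30, 23) + (20, 25). λ = (25 - 23)/(20 - 30) ≡ 2/21 mod 31. 21⁻¹ ≡ 3 (mod 31) since 21·3 = 63 ≡ 1, so λ ≡ 6.
  x = λ² - 30 - 20 = 36 - 50 ≡ 17; y = λ·(30 - 17) - 23 ≡ 24. → (17, 24)
5P: (17, 24) + (20, 25). λ = (25 - 24)/(20 - 17) ≡ 1/3 mod 31. 3⁻¹ ≡ 21 (mod 31) since 3·21 = 63 ≡ 1, so λ ≡ 21.
  x = λ² - 17 - 20 = 441 - 37 ≡ 1; y = λ·(17 - 1) - 24 ≡ 2. → (1, 2)
6P: (1, 2) + (20, 25). λ = (25 - 2)/(20 - 1) ≡ 23/19 mod 31. 19⁻¹ ≡ 18 (mod 31) since 19·18 = 342 ≡ 1, so λ ≡ 11.
  x = λ² - 1 - 20 = 121 - 21 ≡ 7; y = λ·(1 - 7) - 2 ≡ 25. → (7, 25)
7P: (7, 25) + (20, 25). λ = (25 - 25)/(20 - 7) ≡ 0/13 mod 31. 13⁻¹ ≡ 12 (mod 31), so λ ≡ 0.
  x = λ² - 7 - 20 = 0 - 27 ≡ 4; y = λ·(7 - 4) - 25 ≡ 6. → (4, 6)

(4, 6)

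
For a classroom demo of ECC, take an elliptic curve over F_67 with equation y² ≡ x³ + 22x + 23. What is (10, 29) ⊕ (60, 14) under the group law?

(46, 22)

(10, 29) + (60, 14). λ = (14 - 29)/(60 - 10) ≡ 52/50 mod 67. 50⁻¹ ≡ 63 (mod 67), so λ ≡ 60.
  x = λ² - 10 - 60 = 3600 - 70 ≡ 46; y = λ·(10 - 46) - 29 ≡ 22. → (46, 22)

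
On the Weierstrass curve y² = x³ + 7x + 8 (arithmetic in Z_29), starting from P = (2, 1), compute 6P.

Repeated addition: build up to 6P.
2P: tangent at (2, 1): λ = (3·2² + 7)/(2·1) ≡ 19/2. 2⁻¹ ≡ 15 (mod 29) since 2·15 = 30 ≡ 1, so λ ≡ 19·15 ≡ 24.
  x = λ² - 2 - 2 = 576 - 4 ≡ 21; y = λ·(2 - 21) - 1 ≡ 7. → (21, 7)
3P: (21, 7) + (2, 1). λ = (1 - 7)/(2 - 21) ≡ 23/10 mod 29. 10⁻¹ ≡ 3 (mod 29), so λ ≡ 11.
  x = λ² - 21 - 2 = 121 - 23 ≡ 11; y = λ·(21 - 11) - 7 ≡ 16. → (11, 16)
4P: (11, 16) + (2, 1). λ = (1 - 16)/(2 - 11) ≡ 14/20 mod 29. 20⁻¹ ≡ 16 (mod 29), so λ ≡ 21.
  x = λ² - 11 - 2 = 441 - 13 ≡ 22; y = λ·(11 - 22) - 16 ≡ 14. → (22, 14)
5P: (22, 14) + (2, 1). λ = (1 - 14)/(2 - 22) ≡ 16/9 mod 29. 9⁻¹ ≡ 13 (mod 29) since 9·13 = 117 ≡ 1, so λ ≡ 5.
  x = λ² - 22 - 2 = 25 - 24 ≡ 1; y = λ·(22 - 1) - 14 ≡ 4. → (1, 4)
6P: (1, 4) + (2, 1). λ = (1 - 4)/(2 - 1) ≡ 26/1 mod 29. 1⁻¹ ≡ 1 (mod 29), so λ ≡ 26.
  x = λ² - 1 - 2 = 676 - 3 ≡ 6; y = λ·(1 - 6) - 4 ≡ 11. → (6, 11)

(6, 11)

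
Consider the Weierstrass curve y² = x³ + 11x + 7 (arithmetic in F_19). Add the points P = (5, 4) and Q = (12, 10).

(5, 4) + (12, 10). λ = (10 - 4)/(12 - 5) ≡ 6/7 mod 19. 7⁻¹ ≡ 11 (mod 19) since 7·11 = 77 ≡ 1, so λ ≡ 9.
  x = λ² - 5 - 12 = 81 - 17 ≡ 7; y = λ·(5 - 7) - 4 ≡ 16. → (7, 16)

(7, 16)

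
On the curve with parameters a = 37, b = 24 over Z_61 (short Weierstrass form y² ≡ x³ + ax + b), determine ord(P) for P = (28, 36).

8

2P: tangent at (28, 36): λ = (3·28² + 37)/(2·36) ≡ 10/11. 11⁻¹ ≡ 50 (mod 61), so λ ≡ 10·50 ≡ 12.
  x = λ² - 28 - 28 = 144 - 56 ≡ 27; y = λ·(28 - 27) - 36 ≡ 37. → (27, 37)
3P: (27, 37) + (28, 36). λ = (36 - 37)/(28 - 27) ≡ 60/1 mod 61. 1⁻¹ ≡ 1 (mod 61) since 1·1 = 1 ≡ 1, so λ ≡ 60.
  x = λ² - 27 - 28 = 3600 - 55 ≡ 7; y = λ·(27 - 7) - 37 ≡ 4. → (7, 4)
4P: (7, 4) + (28, 36). λ = (36 - 4)/(28 - 7) ≡ 32/21 mod 61. 21⁻¹ ≡ 32 (mod 61) since 21·32 = 672 ≡ 1, so λ ≡ 48.
  x = λ² - 7 - 28 = 2304 - 35 ≡ 12; y = λ·(7 - 12) - 4 ≡ 0. → (12, 0)
5P: (12, 0) + (28, 36). λ = (36 - 0)/(28 - 12) ≡ 36/16 mod 61. 16⁻¹ ≡ 42 (mod 61), so λ ≡ 48.
  x = λ² - 12 - 28 = 2304 - 40 ≡ 7; y = λ·(12 - 7) - 0 ≡ 57. → (7, 57)
6P: (7, 57) + (28, 36). λ = (36 - 57)/(28 - 7) ≡ 40/21 mod 61. 21⁻¹ ≡ 32 (mod 61), so λ ≡ 60.
  x = λ² - 7 - 28 = 3600 - 35 ≡ 27; y = λ·(7 - 27) - 57 ≡ 24. → (27, 24)
7P: (27, 24) + (28, 36). λ = (36 - 24)/(28 - 27) ≡ 12/1 mod 61. 1⁻¹ ≡ 1 (mod 61), so λ ≡ 12.
  x = λ² - 27 - 28 = 144 - 55 ≡ 28; y = λ·(27 - 28) - 24 ≡ 25. → (28, 25)
8P: (28, 25) + (28, 36): same x and y₁ ≡ -y₂, so the sum is O.
8P = O, so the order is 8.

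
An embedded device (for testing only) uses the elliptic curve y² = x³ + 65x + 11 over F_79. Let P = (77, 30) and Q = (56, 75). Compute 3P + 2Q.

First 3P:
Repeated addition: build up to 3P.
2P: tangent at (77, 30): λ = (3·77² + 65)/(2·30) ≡ 77/60. 60⁻¹ ≡ 54 (mod 79), so λ ≡ 77·54 ≡ 50.
  x = λ² - 77 - 77 = 2500 - 154 ≡ 55; y = λ·(77 - 55) - 30 ≡ 43. → (55, 43)
3P: (55, 43) + (77, 30). λ = (30 - 43)/(77 - 55) ≡ 66/22 mod 79. 22⁻¹ ≡ 18 (mod 79), so λ ≡ 3.
  x = λ² - 55 - 77 = 9 - 132 ≡ 35; y = λ·(55 - 35) - 43 ≡ 17. → (35, 17)
3P = (35, 17).
Next 2Q:
Repeated addition: build up to 2Q.
2Q: tangent at (56, 75): λ = (3·56² + 65)/(2·75) ≡ 72/71. 71⁻¹ ≡ 69 (mod 79), so λ ≡ 72·69 ≡ 70.
  x = λ² - 56 - 56 = 4900 - 112 ≡ 48; y = λ·(56 - 48) - 75 ≡ 11. → (48, 11)
2Q = (48, 11).
Finally 3P + 2Q:
(35, 17) + (48, 11). λ = (11 - 17)/(48 - 35) ≡ 73/13 mod 79. 13⁻¹ ≡ 73 (mod 79), so λ ≡ 36.
  x = λ² - 35 - 48 = 1296 - 83 ≡ 28; y = λ·(35 - 28) - 17 ≡ 77. → (28, 77)

(28, 77)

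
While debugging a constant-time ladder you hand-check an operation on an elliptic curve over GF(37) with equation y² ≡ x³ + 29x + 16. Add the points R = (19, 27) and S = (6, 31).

(11, 36)

(19, 27) + (6, 31). λ = (31 - 27)/(6 - 19) ≡ 4/24 mod 37. 24⁻¹ ≡ 17 (mod 37), so λ ≡ 31.
  x = λ² - 19 - 6 = 961 - 25 ≡ 11; y = λ·(19 - 11) - 27 ≡ 36. → (11, 36)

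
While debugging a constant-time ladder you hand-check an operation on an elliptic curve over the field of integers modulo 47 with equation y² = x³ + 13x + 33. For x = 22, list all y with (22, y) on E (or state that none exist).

x³ + 13x + 33 = 10967 ≡ 16 (mod 47).
Square roots of 16 mod 47: 4 and 43 (since 4² = 16 ≡ 16).

4, 43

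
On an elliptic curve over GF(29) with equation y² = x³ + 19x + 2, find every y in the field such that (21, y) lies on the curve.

11, 18

x³ + 19x + 2 = 9662 ≡ 5 (mod 29).
Square roots of 5 mod 29: 11 and 18 (since 11² = 121 ≡ 5).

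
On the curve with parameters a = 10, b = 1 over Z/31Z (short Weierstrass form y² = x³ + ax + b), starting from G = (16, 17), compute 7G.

(29, 2)

Double-and-add on 7 = (111)₂. Start with G = (16, 17) for the leading 1-bit.
double: tangent at (16, 17): λ = (3·16² + 10)/(2·17) ≡ 3/3. 3⁻¹ ≡ 21 (mod 31) since 3·21 = 63 ≡ 1, so λ ≡ 3·21 ≡ 1.
  x = λ² - 16 - 16 = 1 - 32 ≡ 0; y = λ·(16 - 0) - 17 ≡ 30. → (0, 30)
add G: (0, 30) + (16, 17). λ = (17 - 30)/(16 - 0) ≡ 18/16 mod 31. 16⁻¹ ≡ 2 (mod 31) since 16·2 = 32 ≡ 1, so λ ≡ 5.
  x = λ² - 0 - 16 = 25 - 16 ≡ 9; y = λ·(0 - 9) - 30 ≡ 18. → (9, 18)
double: tangent at (9, 18): λ = (3·9² + 10)/(2·18) ≡ 5/5. 5⁻¹ ≡ 25 (mod 31), so λ ≡ 5·25 ≡ 1.
  x = λ² - 9 - 9 = 1 - 18 ≡ 14; y = λ·(9 - 14) - 18 ≡ 8. → (14, 8)
add G: (14, 8) + (16, 17). λ = (17 - 8)/(16 - 14) ≡ 9/2 mod 31. 2⁻¹ ≡ 16 (mod 31) since 2·16 = 32 ≡ 1, so λ ≡ 20.
  x = λ² - 14 - 16 = 400 - 30 ≡ 29; y = λ·(14 - 29) - 8 ≡ 2. → (29, 2)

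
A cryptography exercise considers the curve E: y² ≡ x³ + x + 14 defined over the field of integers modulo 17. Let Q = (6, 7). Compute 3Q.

(9, 15)

Repeated addition: build up to 3Q.
2Q: tangent at (6, 7): λ = (3·6² + 1)/(2·7) ≡ 7/14. 14⁻¹ ≡ 11 (mod 17) since 14·11 = 154 ≡ 1, so λ ≡ 7·11 ≡ 9.
  x = λ² - 6 - 6 = 81 - 12 ≡ 1; y = λ·(6 - 1) - 7 ≡ 4. → (1, 4)
3Q: (1, 4) + (6, 7). λ = (7 - 4)/(6 - 1) ≡ 3/5 mod 17. 5⁻¹ ≡ 7 (mod 17) since 5·7 = 35 ≡ 1, so λ ≡ 4.
  x = λ² - 1 - 6 = 16 - 7 ≡ 9; y = λ·(1 - 9) - 4 ≡ 15. → (9, 15)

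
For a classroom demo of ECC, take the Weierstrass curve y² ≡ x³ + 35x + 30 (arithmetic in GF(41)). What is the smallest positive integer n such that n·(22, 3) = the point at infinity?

3

2P: tangent at (22, 3): λ = (3·22² + 35)/(2·3) ≡ 11/6. 6⁻¹ ≡ 7 (mod 41), so λ ≡ 11·7 ≡ 36.
  x = λ² - 22 - 22 = 1296 - 44 ≡ 22; y = λ·(22 - 22) - 3 ≡ 38. → (22, 38)
3P: (22, 38) + (22, 3): same x and y₁ ≡ -y₂, so the sum is the point at infinity.
3P = the point at infinity, so the order is 3.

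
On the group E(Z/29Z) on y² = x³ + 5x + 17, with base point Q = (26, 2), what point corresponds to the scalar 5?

(25, 7)

Double-and-add on 5 = (101)₂. Start with Q = (26, 2) for the leading 1-bit.
double: tangent at (26, 2): λ = (3·26² + 5)/(2·2) ≡ 3/4. 4⁻¹ ≡ 22 (mod 29), so λ ≡ 3·22 ≡ 8.
  x = λ² - 26 - 26 = 64 - 52 ≡ 12; y = λ·(26 - 12) - 2 ≡ 23. → (12, 23)
double: tangent at (12, 23): λ = (3·12² + 5)/(2·23) ≡ 2/17. 17⁻¹ ≡ 12 (mod 29), so λ ≡ 2·12 ≡ 24.
  x = λ² - 12 - 12 = 576 - 24 ≡ 1; y = λ·(12 - 1) - 23 ≡ 9. → (1, 9)
add Q: (1, 9) + (26, 2). λ = (2 - 9)/(26 - 1) ≡ 22/25 mod 29. 25⁻¹ ≡ 7 (mod 29), so λ ≡ 9.
  x = λ² - 1 - 26 = 81 - 27 ≡ 25; y = λ·(1 - 25) - 9 ≡ 7. → (25, 7)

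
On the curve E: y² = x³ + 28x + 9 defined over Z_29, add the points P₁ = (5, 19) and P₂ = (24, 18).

(5, 19) + (24, 18). λ = (18 - 19)/(24 - 5) ≡ 28/19 mod 29. 19⁻¹ ≡ 26 (mod 29), so λ ≡ 3.
  x = λ² - 5 - 24 = 9 - 29 ≡ 9; y = λ·(5 - 9) - 19 ≡ 27. → (9, 27)

(9, 27)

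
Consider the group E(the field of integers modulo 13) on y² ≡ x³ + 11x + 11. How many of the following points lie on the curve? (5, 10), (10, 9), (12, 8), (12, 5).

(5, 10): 10² ≡ 9, rhs ≡ 9 → on.
(10, 9): 9² ≡ 3, rhs ≡ 3 → on.
(12, 8): 8² ≡ 12, rhs ≡ 12 → on.
(12, 5): 5² ≡ 12, rhs ≡ 12 → on.

4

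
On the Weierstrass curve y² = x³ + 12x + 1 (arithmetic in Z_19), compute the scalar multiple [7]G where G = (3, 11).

(6, 17)

Repeated addition: build up to 7G.
2G: tangent at (3, 11): λ = (3·3² + 12)/(2·11) ≡ 1/3. 3⁻¹ ≡ 13 (mod 19), so λ ≡ 1·13 ≡ 13.
  x = λ² - 3 - 3 = 169 - 6 ≡ 11; y = λ·(3 - 11) - 11 ≡ 18. → (11, 18)
3G: (11, 18) + (3, 11). λ = (11 - 18)/(3 - 11) ≡ 12/11 mod 19. 11⁻¹ ≡ 7 (mod 19) since 11·7 = 77 ≡ 1, so λ ≡ 8.
  x = λ² - 11 - 3 = 64 - 14 ≡ 12; y = λ·(11 - 12) - 18 ≡ 12. → (12, 12)
4G: (12, 12) + (3, 11). λ = (11 - 12)/(3 - 12) ≡ 18/10 mod 19. 10⁻¹ ≡ 2 (mod 19) since 10·2 = 20 ≡ 1, so λ ≡ 17.
  x = λ² - 12 - 3 = 289 - 15 ≡ 8; y = λ·(12 - 8) - 12 ≡ 18. → (8, 18)
5G: (8, 18) + (3, 11). λ = (11 - 18)/(3 - 8) ≡ 12/14 mod 19. 14⁻¹ ≡ 15 (mod 19) since 14·15 = 210 ≡ 1, so λ ≡ 9.
  x = λ² - 8 - 3 = 81 - 11 ≡ 13; y = λ·(8 - 13) - 18 ≡ 13. → (13, 13)
6G: (13, 13) + (3, 11). λ = (11 - 13)/(3 - 13) ≡ 17/9 mod 19. 9⁻¹ ≡ 17 (mod 19), so λ ≡ 4.
  x = λ² - 13 - 3 = 16 - 16 ≡ 0; y = λ·(13 - 0) - 13 ≡ 1. → (0, 1)
7G: (0, 1) + (3, 11). λ = (11 - 1)/(3 - 0) ≡ 10/3 mod 19. 3⁻¹ ≡ 13 (mod 19) since 3·13 = 39 ≡ 1, so λ ≡ 16.
  x = λ² - 0 - 3 = 256 - 3 ≡ 6; y = λ·(0 - 6) - 1 ≡ 17. → (6, 17)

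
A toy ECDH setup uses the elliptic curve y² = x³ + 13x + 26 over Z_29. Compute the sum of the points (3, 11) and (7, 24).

(6, 1)

(3, 11) + (7, 24). λ = (24 - 11)/(7 - 3) ≡ 13/4 mod 29. 4⁻¹ ≡ 22 (mod 29), so λ ≡ 25.
  x = λ² - 3 - 7 = 625 - 10 ≡ 6; y = λ·(3 - 6) - 11 ≡ 1. → (6, 1)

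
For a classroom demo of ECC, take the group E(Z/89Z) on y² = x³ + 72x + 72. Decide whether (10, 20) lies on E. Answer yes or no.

y² = 20² ≡ 44; x³ + 72x + 72 = 1792 ≡ 12 (mod 89). 44 ≠ 12.

no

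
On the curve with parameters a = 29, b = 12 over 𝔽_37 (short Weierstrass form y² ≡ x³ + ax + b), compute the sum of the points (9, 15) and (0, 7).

(16, 24)

(9, 15) + (0, 7). λ = (7 - 15)/(0 - 9) ≡ 29/28 mod 37. 28⁻¹ ≡ 4 (mod 37), so λ ≡ 5.
  x = λ² - 9 - 0 = 25 - 9 ≡ 16; y = λ·(9 - 16) - 15 ≡ 24. → (16, 24)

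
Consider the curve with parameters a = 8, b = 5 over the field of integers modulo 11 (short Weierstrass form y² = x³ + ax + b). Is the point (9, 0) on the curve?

y² = 0² ≡ 0; x³ + 8x + 5 = 806 ≡ 3 (mod 11). 0 ≠ 3.

no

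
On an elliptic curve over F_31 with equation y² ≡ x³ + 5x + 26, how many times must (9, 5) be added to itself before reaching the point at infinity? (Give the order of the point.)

9

2P: tangent at (9, 5): λ = (3·9² + 5)/(2·5) ≡ 0/10. 10⁻¹ ≡ 28 (mod 31) since 10·28 = 280 ≡ 1, so λ ≡ 0·28 ≡ 0.
  x = λ² - 9 - 9 = 0 - 18 ≡ 13; y = λ·(9 - 13) - 5 ≡ 26. → (13, 26)
3P: (13, 26) + (9, 5). λ = (5 - 26)/(9 - 13) ≡ 10/27 mod 31. 27⁻¹ ≡ 23 (mod 31) since 27·23 = 621 ≡ 1, so λ ≡ 13.
  x = λ² - 13 - 9 = 169 - 22 ≡ 23; y = λ·(13 - 23) - 26 ≡ 30. → (23, 30)
4P: (23, 30) + (9, 5). λ = (5 - 30)/(9 - 23) ≡ 6/17 mod 31. 17⁻¹ ≡ 11 (mod 31) since 17·11 = 187 ≡ 1, so λ ≡ 4.
  x = λ² - 23 - 9 = 16 - 32 ≡ 15; y = λ·(23 - 15) - 30 ≡ 2. → (15, 2)
5P: (15, 2) + (9, 5). λ = (5 - 2)/(9 - 15) ≡ 3/25 mod 31. 25⁻¹ ≡ 5 (mod 31), so λ ≡ 15.
  x = λ² - 15 - 9 = 225 - 24 ≡ 15; y = λ·(15 - 15) - 2 ≡ 29. → (15, 29)
6P: (15, 29) + (9, 5). λ = (5 - 29)/(9 - 15) ≡ 7/25 mod 31. 25⁻¹ ≡ 5 (mod 31), so λ ≡ 4.
  x = λ² - 15 - 9 = 16 - 24 ≡ 23; y = λ·(15 - 23) - 29 ≡ 1. → (23, 1)
7P: (23, 1) + (9, 5). λ = (5 - 1)/(9 - 23) ≡ 4/17 mod 31. 17⁻¹ ≡ 11 (mod 31) since 17·11 = 187 ≡ 1, so λ ≡ 13.
  x = λ² - 23 - 9 = 169 - 32 ≡ 13; y = λ·(23 - 13) - 1 ≡ 5. → (13, 5)
8P: (13, 5) + (9, 5). λ = (5 - 5)/(9 - 13) ≡ 0/27 mod 31. 27⁻¹ ≡ 23 (mod 31) since 27·23 = 621 ≡ 1, so λ ≡ 0.
  x = λ² - 13 - 9 = 0 - 22 ≡ 9; y = λ·(13 - 9) - 5 ≡ 26. → (9, 26)
9P: (9, 26) + (9, 5): same x and y₁ ≡ -y₂, so the sum is the point at infinity.
9P = the point at infinity, so the order is 9.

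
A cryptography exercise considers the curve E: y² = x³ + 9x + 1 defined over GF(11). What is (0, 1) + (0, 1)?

tangent at (0, 1): λ = (3·0² + 9)/(2·1) ≡ 9/2. 2⁻¹ ≡ 6 (mod 11), so λ ≡ 9·6 ≡ 10.
  x = λ² - 0 - 0 = 100 - 0 ≡ 1; y = λ·(0 - 1) - 1 ≡ 0. → (1, 0)

(1, 0)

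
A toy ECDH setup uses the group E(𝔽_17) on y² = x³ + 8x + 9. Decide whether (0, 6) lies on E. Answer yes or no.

no

y² = 6² ≡ 2; x³ + 8x + 9 = 9 ≡ 9 (mod 17). 2 ≠ 9.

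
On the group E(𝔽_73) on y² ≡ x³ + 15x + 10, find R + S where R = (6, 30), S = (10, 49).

(2, 62)

(6, 30) + (10, 49). λ = (49 - 30)/(10 - 6) ≡ 19/4 mod 73. 4⁻¹ ≡ 55 (mod 73) since 4·55 = 220 ≡ 1, so λ ≡ 23.
  x = λ² - 6 - 10 = 529 - 16 ≡ 2; y = λ·(6 - 2) - 30 ≡ 62. → (2, 62)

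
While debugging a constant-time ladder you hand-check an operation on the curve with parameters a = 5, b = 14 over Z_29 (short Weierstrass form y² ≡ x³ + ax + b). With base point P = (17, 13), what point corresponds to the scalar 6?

Repeated addition: build up to 6P.
2P: tangent at (17, 13): λ = (3·17² + 5)/(2·13) ≡ 2/26. 26⁻¹ ≡ 19 (mod 29), so λ ≡ 2·19 ≡ 9.
  x = λ² - 17 - 17 = 81 - 34 ≡ 18; y = λ·(17 - 18) - 13 ≡ 7. → (18, 7)
3P: (18, 7) + (17, 13). λ = (13 - 7)/(17 - 18) ≡ 6/28 mod 29. 28⁻¹ ≡ 28 (mod 29) since 28·28 = 784 ≡ 1, so λ ≡ 23.
  x = λ² - 18 - 17 = 529 - 35 ≡ 1; y = λ·(18 - 1) - 7 ≡ 7. → (1, 7)
4P: (1, 7) + (17, 13). λ = (13 - 7)/(17 - 1) ≡ 6/16 mod 29. 16⁻¹ ≡ 20 (mod 29), so λ ≡ 4.
  x = λ² - 1 - 17 = 16 - 18 ≡ 27; y = λ·(1 - 27) - 7 ≡ 5. → (27, 5)
5P: (27, 5) + (17, 13). λ = (13 - 5)/(17 - 27) ≡ 8/19 mod 29. 19⁻¹ ≡ 26 (mod 29), so λ ≡ 5.
  x = λ² - 27 - 17 = 25 - 44 ≡ 10; y = λ·(27 - 10) - 5 ≡ 22. → (10, 22)
6P: (10, 22) + (17, 13). λ = (13 - 22)/(17 - 10) ≡ 20/7 mod 29. 7⁻¹ ≡ 25 (mod 29) since 7·25 = 175 ≡ 1, so λ ≡ 7.
  x = λ² - 10 - 17 = 49 - 27 ≡ 22; y = λ·(10 - 22) - 22 ≡ 10. → (22, 10)

(22, 10)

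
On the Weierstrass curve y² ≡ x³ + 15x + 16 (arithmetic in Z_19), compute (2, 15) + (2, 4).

O

The two points share x = 2 and their y-coordinates satisfy 15 + 4 ≡ 0 (mod 19), so they are inverses. Their sum is O.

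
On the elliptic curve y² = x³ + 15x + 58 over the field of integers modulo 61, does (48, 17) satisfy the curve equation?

y² = 17² ≡ 45; x³ + 15x + 58 = 111370 ≡ 45 (mod 61). 45 = 45.

yes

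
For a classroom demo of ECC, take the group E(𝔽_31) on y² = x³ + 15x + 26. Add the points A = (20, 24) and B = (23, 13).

(29, 9)

(20, 24) + (23, 13). λ = (13 - 24)/(23 - 20) ≡ 20/3 mod 31. 3⁻¹ ≡ 21 (mod 31) since 3·21 = 63 ≡ 1, so λ ≡ 17.
  x = λ² - 20 - 23 = 289 - 43 ≡ 29; y = λ·(20 - 29) - 24 ≡ 9. → (29, 9)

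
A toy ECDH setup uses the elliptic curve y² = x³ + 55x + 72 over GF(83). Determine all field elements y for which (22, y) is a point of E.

12, 71

x³ + 55x + 72 = 11930 ≡ 61 (mod 83).
Square roots of 61 mod 83: 12 and 71 (since 12² = 144 ≡ 61).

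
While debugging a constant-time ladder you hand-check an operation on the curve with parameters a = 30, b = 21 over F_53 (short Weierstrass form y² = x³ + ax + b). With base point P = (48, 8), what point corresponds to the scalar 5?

(13, 8)

Double-and-add on 5 = (101)₂. Start with P = (48, 8) for the leading 1-bit.
double: tangent at (48, 8): λ = (3·48² + 30)/(2·8) ≡ 52/16. 16⁻¹ ≡ 10 (mod 53) since 16·10 = 160 ≡ 1, so λ ≡ 52·10 ≡ 43.
  x = λ² - 48 - 48 = 1849 - 96 ≡ 4; y = λ·(48 - 4) - 8 ≡ 29. → (4, 29)
double: tangent at (4, 29): λ = (3·4² + 30)/(2·29) ≡ 25/5. 5⁻¹ ≡ 32 (mod 53), so λ ≡ 25·32 ≡ 5.
  x = λ² - 4 - 4 = 25 - 8 ≡ 17; y = λ·(4 - 17) - 29 ≡ 12. → (17, 12)
add P: (17, 12) + (48, 8). λ = (8 - 12)/(48 - 17) ≡ 49/31 mod 53. 31⁻¹ ≡ 12 (mod 53) since 31·12 = 372 ≡ 1, so λ ≡ 5.
  x = λ² - 17 - 48 = 25 - 65 ≡ 13; y = λ·(17 - 13) - 12 ≡ 8. → (13, 8)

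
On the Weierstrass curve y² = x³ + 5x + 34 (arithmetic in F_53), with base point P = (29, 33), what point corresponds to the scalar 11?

(25, 34)

Double-and-add on 11 = (1011)₂. Start with P = (29, 33) for the leading 1-bit.
double: tangent at (29, 33): λ = (3·29² + 5)/(2·33) ≡ 37/13. 13⁻¹ ≡ 49 (mod 53), so λ ≡ 37·49 ≡ 11.
  x = λ² - 29 - 29 = 121 - 58 ≡ 10; y = λ·(29 - 10) - 33 ≡ 17. → (10, 17)
double: tangent at (10, 17): λ = (3·10² + 5)/(2·17) ≡ 40/34. 34⁻¹ ≡ 39 (mod 53), so λ ≡ 40·39 ≡ 23.
  x = λ² - 10 - 10 = 529 - 20 ≡ 32; y = λ·(10 - 32) - 17 ≡ 7. → (32, 7)
add P: (32, 7) + (29, 33). λ = (33 - 7)/(29 - 32) ≡ 26/50 mod 53. 50⁻¹ ≡ 35 (mod 53), so λ ≡ 9.
  x = λ² - 32 - 29 = 81 - 61 ≡ 20; y = λ·(32 - 20) - 7 ≡ 48. → (20, 48)
double: tangent at (20, 48): λ = (3·20² + 5)/(2·48) ≡ 39/43. 43⁻¹ ≡ 37 (mod 53), so λ ≡ 39·37 ≡ 12.
  x = λ² - 20 - 20 = 144 - 40 ≡ 51; y = λ·(20 - 51) - 48 ≡ 4. → (51, 4)
add P: (51, 4) + (29, 33). λ = (33 - 4)/(29 - 51) ≡ 29/31 mod 53. 31⁻¹ ≡ 12 (mod 53), so λ ≡ 30.
  x = λ² - 51 - 29 = 900 - 80 ≡ 25; y = λ·(51 - 25) - 4 ≡ 34. → (25, 34)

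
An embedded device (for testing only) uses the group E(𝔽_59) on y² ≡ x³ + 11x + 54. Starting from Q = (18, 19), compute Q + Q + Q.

Repeated addition: build up to 3Q.
2Q: tangent at (18, 19): λ = (3·18² + 11)/(2·19) ≡ 39/38. 38⁻¹ ≡ 14 (mod 59) since 38·14 = 532 ≡ 1, so λ ≡ 39·14 ≡ 15.
  x = λ² - 18 - 18 = 225 - 36 ≡ 12; y = λ·(18 - 12) - 19 ≡ 12. → (12, 12)
3Q: (12, 12) + (18, 19). λ = (19 - 12)/(18 - 12) ≡ 7/6 mod 59. 6⁻¹ ≡ 10 (mod 59), so λ ≡ 11.
  x = λ² - 12 - 18 = 121 - 30 ≡ 32; y = λ·(12 - 32) - 12 ≡ 4. → (32, 4)

(32, 4)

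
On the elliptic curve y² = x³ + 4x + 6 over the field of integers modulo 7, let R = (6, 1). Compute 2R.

(2, 6)

tangent at (6, 1): λ = (3·6² + 4)/(2·1) ≡ 0/2. 2⁻¹ ≡ 4 (mod 7), so λ ≡ 0·4 ≡ 0.
  x = λ² - 6 - 6 = 0 - 12 ≡ 2; y = λ·(6 - 2) - 1 ≡ 6. → (2, 6)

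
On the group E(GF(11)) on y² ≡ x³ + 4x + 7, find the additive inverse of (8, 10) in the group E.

-(8, 10) = (8, -10 mod 11) = (8, 1).

(8, 1)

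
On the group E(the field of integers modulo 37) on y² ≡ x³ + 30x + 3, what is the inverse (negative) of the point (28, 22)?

-(28, 22) = (28, -22 mod 37) = (28, 15).

(28, 15)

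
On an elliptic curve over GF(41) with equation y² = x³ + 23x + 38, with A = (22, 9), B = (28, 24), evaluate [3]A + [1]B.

(7, 3)

First 3A:
Repeated addition: build up to 3A.
2A: tangent at (22, 9): λ = (3·22² + 23)/(2·9) ≡ 40/18. 18⁻¹ ≡ 16 (mod 41), so λ ≡ 40·16 ≡ 25.
  x = λ² - 22 - 22 = 625 - 44 ≡ 7; y = λ·(22 - 7) - 9 ≡ 38. → (7, 38)
3A: (7, 38) + (22, 9). λ = (9 - 38)/(22 - 7) ≡ 12/15 mod 41. 15⁻¹ ≡ 11 (mod 41), so λ ≡ 9.
  x = λ² - 7 - 22 = 81 - 29 ≡ 11; y = λ·(7 - 11) - 38 ≡ 8. → (11, 8)
3A = (11, 8).
Finally 3A + B:
(11, 8) + (28, 24). λ = (24 - 8)/(28 - 11) ≡ 16/17 mod 41. 17⁻¹ ≡ 29 (mod 41) since 17·29 = 493 ≡ 1, so λ ≡ 13.
  x = λ² - 11 - 28 = 169 - 39 ≡ 7; y = λ·(11 - 7) - 8 ≡ 3. → (7, 3)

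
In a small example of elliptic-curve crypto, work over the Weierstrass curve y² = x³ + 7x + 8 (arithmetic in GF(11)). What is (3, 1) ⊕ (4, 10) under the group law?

(3, 1) + (4, 10). λ = (10 - 1)/(4 - 3) ≡ 9/1 mod 11. 1⁻¹ ≡ 1 (mod 11) since 1·1 = 1 ≡ 1, so λ ≡ 9.
  x = λ² - 3 - 4 = 81 - 7 ≡ 8; y = λ·(3 - 8) - 1 ≡ 9. → (8, 9)

(8, 9)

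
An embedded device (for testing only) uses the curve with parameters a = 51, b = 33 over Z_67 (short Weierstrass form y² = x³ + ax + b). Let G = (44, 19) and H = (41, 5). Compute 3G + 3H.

First 3G:
Repeated addition: build up to 3G.
2G: tangent at (44, 19): λ = (3·44² + 51)/(2·19) ≡ 30/38. 38⁻¹ ≡ 30 (mod 67), so λ ≡ 30·30 ≡ 29.
  x = λ² - 44 - 44 = 841 - 88 ≡ 16; y = λ·(44 - 16) - 19 ≡ 56. → (16, 56)
3G: (16, 56) + (44, 19). λ = (19 - 56)/(44 - 16) ≡ 30/28 mod 67. 28⁻¹ ≡ 12 (mod 67) since 28·12 = 336 ≡ 1, so λ ≡ 25.
  x = λ² - 16 - 44 = 625 - 60 ≡ 29; y = λ·(16 - 29) - 56 ≡ 21. → (29, 21)
3G = (29, 21).
Next 3H:
Repeated addition: build up to 3H.
2H: tangent at (41, 5): λ = (3·41² + 51)/(2·5) ≡ 2/10. 10⁻¹ ≡ 47 (mod 67), so λ ≡ 2·47 ≡ 27.
  x = λ² - 41 - 41 = 729 - 82 ≡ 44; y = λ·(41 - 44) - 5 ≡ 48. → (44, 48)
3H: (44, 48) + (41, 5). λ = (5 - 48)/(41 - 44) ≡ 24/64 mod 67. 64⁻¹ ≡ 22 (mod 67), so λ ≡ 59.
  x = λ² - 44 - 41 = 3481 - 85 ≡ 46; y = λ·(44 - 46) - 48 ≡ 35. → (46, 35)
3H = (46, 35).
Finally 3G + 3H:
(29, 21) + (46, 35). λ = (35 - 21)/(46 - 29) ≡ 14/17 mod 67. 17⁻¹ ≡ 4 (mod 67), so λ ≡ 56.
  x = λ² - 29 - 46 = 3136 - 75 ≡ 46; y = λ·(29 - 46) - 21 ≡ 32. → (46, 32)

(46, 32)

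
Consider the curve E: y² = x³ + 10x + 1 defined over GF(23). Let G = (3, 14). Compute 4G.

(2, 11)

Repeated addition: build up to 4G.
2G: tangent at (3, 14): λ = (3·3² + 10)/(2·14) ≡ 14/5. 5⁻¹ ≡ 14 (mod 23), so λ ≡ 14·14 ≡ 12.
  x = λ² - 3 - 3 = 144 - 6 ≡ 0; y = λ·(3 - 0) - 14 ≡ 22. → (0, 22)
3G: (0, 22) + (3, 14). λ = (14 - 22)/(3 - 0) ≡ 15/3 mod 23. 3⁻¹ ≡ 8 (mod 23), so λ ≡ 5.
  x = λ² - 0 - 3 = 25 - 3 ≡ 22; y = λ·(0 - 22) - 22 ≡ 6. → (22, 6)
4G: (22, 6) + (3, 14). λ = (14 - 6)/(3 - 22) ≡ 8/4 mod 23. 4⁻¹ ≡ 6 (mod 23), so λ ≡ 2.
  x = λ² - 22 - 3 = 4 - 25 ≡ 2; y = λ·(22 - 2) - 6 ≡ 11. → (2, 11)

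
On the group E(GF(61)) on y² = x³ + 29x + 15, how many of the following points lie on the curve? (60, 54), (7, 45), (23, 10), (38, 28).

(60, 54): 54² ≡ 49, rhs ≡ 46 → off.
(7, 45): 45² ≡ 12, rhs ≡ 12 → on.
(23, 10): 10² ≡ 39, rhs ≡ 39 → on.
(38, 28): 28² ≡ 52, rhs ≡ 52 → on.

3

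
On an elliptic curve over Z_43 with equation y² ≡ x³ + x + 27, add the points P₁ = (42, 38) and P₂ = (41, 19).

(42, 38) + (41, 19). λ = (19 - 38)/(41 - 42) ≡ 24/42 mod 43. 42⁻¹ ≡ 42 (mod 43), so λ ≡ 19.
  x = λ² - 42 - 41 = 361 - 83 ≡ 20; y = λ·(42 - 20) - 38 ≡ 36. → (20, 36)

(20, 36)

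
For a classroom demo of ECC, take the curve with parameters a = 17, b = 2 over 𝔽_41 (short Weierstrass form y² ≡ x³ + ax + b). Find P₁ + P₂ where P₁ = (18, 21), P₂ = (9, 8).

(18, 21) + (9, 8). λ = (8 - 21)/(9 - 18) ≡ 28/32 mod 41. 32⁻¹ ≡ 9 (mod 41), so λ ≡ 6.
  x = λ² - 18 - 9 = 36 - 27 ≡ 9; y = λ·(18 - 9) - 21 ≡ 33. → (9, 33)

(9, 33)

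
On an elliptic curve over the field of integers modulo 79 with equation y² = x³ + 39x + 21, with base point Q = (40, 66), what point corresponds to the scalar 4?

Repeated addition: build up to 4Q.
2Q: tangent at (40, 66): λ = (3·40² + 39)/(2·66) ≡ 20/53. 53⁻¹ ≡ 3 (mod 79), so λ ≡ 20·3 ≡ 60.
  x = λ² - 40 - 40 = 3600 - 80 ≡ 44; y = λ·(40 - 44) - 66 ≡ 10. → (44, 10)
3Q: (44, 10) + (40, 66). λ = (66 - 10)/(40 - 44) ≡ 56/75 mod 79. 75⁻¹ ≡ 59 (mod 79), so λ ≡ 65.
  x = λ² - 44 - 40 = 4225 - 84 ≡ 33; y = λ·(44 - 33) - 10 ≡ 73. → (33, 73)
4Q: (33, 73) + (40, 66). λ = (66 - 73)/(40 - 33) ≡ 72/7 mod 79. 7⁻¹ ≡ 34 (mod 79), so λ ≡ 78.
  x = λ² - 33 - 40 = 6084 - 73 ≡ 7; y = λ·(33 - 7) - 73 ≡ 59. → (7, 59)

(7, 59)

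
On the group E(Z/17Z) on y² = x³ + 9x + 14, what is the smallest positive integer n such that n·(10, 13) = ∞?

12

2P: tangent at (10, 13): λ = (3·10² + 9)/(2·13) ≡ 3/9. 9⁻¹ ≡ 2 (mod 17) since 9·2 = 18 ≡ 1, so λ ≡ 3·2 ≡ 6.
  x = λ² - 10 - 10 = 36 - 20 ≡ 16; y = λ·(10 - 16) - 13 ≡ 2. → (16, 2)
3P: (16, 2) + (10, 13). λ = (13 - 2)/(10 - 16) ≡ 11/11 mod 17. 11⁻¹ ≡ 14 (mod 17), so λ ≡ 1.
  x = λ² - 16 - 10 = 1 - 26 ≡ 9; y = λ·(16 - 9) - 2 ≡ 5. → (9, 5)
4P: (9, 5) + (10, 13). λ = (13 - 5)/(10 - 9) ≡ 8/1 mod 17. 1⁻¹ ≡ 1 (mod 17), so λ ≡ 8.
  x = λ² - 9 - 10 = 64 - 19 ≡ 11; y = λ·(9 - 11) - 5 ≡ 13. → (11, 13)
5P: (11, 13) + (10, 13). λ = (13 - 13)/(10 - 11) ≡ 0/16 mod 17. 16⁻¹ ≡ 16 (mod 17) since 16·16 = 256 ≡ 1, so λ ≡ 0.
  x = λ² - 11 - 10 = 0 - 21 ≡ 13; y = λ·(11 - 13) - 13 ≡ 4. → (13, 4)
6P: (13, 4) + (10, 13). λ = (13 - 4)/(10 - 13) ≡ 9/14 mod 17. 14⁻¹ ≡ 11 (mod 17), so λ ≡ 14.
  x = λ² - 13 - 10 = 196 - 23 ≡ 3; y = λ·(13 - 3) - 4 ≡ 0. → (3, 0)
7P: (3, 0) + (10, 13). λ = (13 - 0)/(10 - 3) ≡ 13/7 mod 17. 7⁻¹ ≡ 5 (mod 17), so λ ≡ 14.
  x = λ² - 3 - 10 = 196 - 13 ≡ 13; y = λ·(3 - 13) - 0 ≡ 13. → (13, 13)
8P: (13, 13) + (10, 13). λ = (13 - 13)/(10 - 13) ≡ 0/14 mod 17. 14⁻¹ ≡ 11 (mod 17), so λ ≡ 0.
  x = λ² - 13 - 10 = 0 - 23 ≡ 11; y = λ·(13 - 11) - 13 ≡ 4. → (11, 4)
9P: (11, 4) + (10, 13). λ = (13 - 4)/(10 - 11) ≡ 9/16 mod 17. 16⁻¹ ≡ 16 (mod 17) since 16·16 = 256 ≡ 1, so λ ≡ 8.
  x = λ² - 11 - 10 = 64 - 21 ≡ 9; y = λ·(11 - 9) - 4 ≡ 12. → (9, 12)
10P: (9, 12) + (10, 13). λ = (13 - 12)/(10 - 9) ≡ 1/1 mod 17. 1⁻¹ ≡ 1 (mod 17), so λ ≡ 1.
  x = λ² - 9 - 10 = 1 - 19 ≡ 16; y = λ·(9 - 16) - 12 ≡ 15. → (16, 15)
11P: (16, 15) + (10, 13). λ = (13 - 15)/(10 - 16) ≡ 15/11 mod 17. 11⁻¹ ≡ 14 (mod 17), so λ ≡ 6.
  x = λ² - 16 - 10 = 36 - 26 ≡ 10; y = λ·(16 - 10) - 15 ≡ 4. → (10, 4)
12P: (10, 4) + (10, 13): same x and y₁ ≡ -y₂, so the sum is ∞.
12P = ∞, so the order is 12.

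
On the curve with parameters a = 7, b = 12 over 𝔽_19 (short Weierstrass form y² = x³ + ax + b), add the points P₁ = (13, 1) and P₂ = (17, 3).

(13, 1) + (17, 3). λ = (3 - 1)/(17 - 13) ≡ 2/4 mod 19. 4⁻¹ ≡ 5 (mod 19) since 4·5 = 20 ≡ 1, so λ ≡ 10.
  x = λ² - 13 - 17 = 100 - 30 ≡ 13; y = λ·(13 - 13) - 1 ≡ 18. → (13, 18)

(13, 18)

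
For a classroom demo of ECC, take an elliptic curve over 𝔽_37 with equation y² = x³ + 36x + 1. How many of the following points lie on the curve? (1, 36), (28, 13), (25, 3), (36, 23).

(1, 36): 36² ≡ 1, rhs ≡ 1 → on.
(28, 13): 13² ≡ 21, rhs ≡ 21 → on.
(25, 3): 3² ≡ 9, rhs ≡ 24 → off.
(36, 23): 23² ≡ 11, rhs ≡ 1 → off.

2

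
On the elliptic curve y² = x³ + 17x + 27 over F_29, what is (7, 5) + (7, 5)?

(16, 4)

tangent at (7, 5): λ = (3·7² + 17)/(2·5) ≡ 19/10. 10⁻¹ ≡ 3 (mod 29) since 10·3 = 30 ≡ 1, so λ ≡ 19·3 ≡ 28.
  x = λ² - 7 - 7 = 784 - 14 ≡ 16; y = λ·(7 - 16) - 5 ≡ 4. → (16, 4)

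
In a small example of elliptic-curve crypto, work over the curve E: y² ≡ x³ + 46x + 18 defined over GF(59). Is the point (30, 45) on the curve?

yes

y² = 45² ≡ 19; x³ + 46x + 18 = 28398 ≡ 19 (mod 59). 19 = 19.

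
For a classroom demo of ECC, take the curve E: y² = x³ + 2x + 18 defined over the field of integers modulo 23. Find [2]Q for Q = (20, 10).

(10, 16)

tangent at (20, 10): λ = (3·20² + 2)/(2·10) ≡ 6/20. 20⁻¹ ≡ 15 (mod 23) since 20·15 = 300 ≡ 1, so λ ≡ 6·15 ≡ 21.
  x = λ² - 20 - 20 = 441 - 40 ≡ 10; y = λ·(20 - 10) - 10 ≡ 16. → (10, 16)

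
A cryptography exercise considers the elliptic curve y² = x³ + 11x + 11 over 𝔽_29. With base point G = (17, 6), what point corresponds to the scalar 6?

(24, 11)

Repeated addition: build up to 6G.
2G: tangent at (17, 6): λ = (3·17² + 11)/(2·6) ≡ 8/12. 12⁻¹ ≡ 17 (mod 29), so λ ≡ 8·17 ≡ 20.
  x = λ² - 17 - 17 = 400 - 34 ≡ 18; y = λ·(17 - 18) - 6 ≡ 3. → (18, 3)
3G: (18, 3) + (17, 6). λ = (6 - 3)/(17 - 18) ≡ 3/28 mod 29. 28⁻¹ ≡ 28 (mod 29) since 28·28 = 784 ≡ 1, so λ ≡ 26.
  x = λ² - 18 - 17 = 676 - 35 ≡ 3; y = λ·(18 - 3) - 3 ≡ 10. → (3, 10)
4G: (3, 10) + (17, 6). λ = (6 - 10)/(17 - 3) ≡ 25/14 mod 29. 14⁻¹ ≡ 27 (mod 29), so λ ≡ 8.
  x = λ² - 3 - 17 = 64 - 20 ≡ 15; y = λ·(3 - 15) - 10 ≡ 10. → (15, 10)
5G: (15, 10) + (17, 6). λ = (6 - 10)/(17 - 15) ≡ 25/2 mod 29. 2⁻¹ ≡ 15 (mod 29), so λ ≡ 27.
  x = λ² - 15 - 17 = 729 - 32 ≡ 1; y = λ·(15 - 1) - 10 ≡ 20. → (1, 20)
6G: (1, 20) + (17, 6). λ = (6 - 20)/(17 - 1) ≡ 15/16 mod 29. 16⁻¹ ≡ 20 (mod 29), so λ ≡ 10.
  x = λ² - 1 - 17 = 100 - 18 ≡ 24; y = λ·(1 - 24) - 20 ≡ 11. → (24, 11)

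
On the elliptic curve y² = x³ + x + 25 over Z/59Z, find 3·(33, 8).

Write P = (33, 8).
Repeated addition: build up to 3P.
2P: tangent at (33, 8): λ = (3·33² + 1)/(2·8) ≡ 23/16. 16⁻¹ ≡ 48 (mod 59), so λ ≡ 23·48 ≡ 42.
  x = λ² - 33 - 33 = 1764 - 66 ≡ 46; y = λ·(33 - 46) - 8 ≡ 36. → (46, 36)
3P: (46, 36) + (33, 8). λ = (8 - 36)/(33 - 46) ≡ 31/46 mod 59. 46⁻¹ ≡ 9 (mod 59), so λ ≡ 43.
  x = λ² - 46 - 33 = 1849 - 79 ≡ 0; y = λ·(46 - 0) - 36 ≡ 54. → (0, 54)

(0, 54)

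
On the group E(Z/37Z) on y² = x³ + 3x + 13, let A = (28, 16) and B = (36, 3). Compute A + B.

(19, 11)

(28, 16) + (36, 3). λ = (3 - 16)/(36 - 28) ≡ 24/8 mod 37. 8⁻¹ ≡ 14 (mod 37) since 8·14 = 112 ≡ 1, so λ ≡ 3.
  x = λ² - 28 - 36 = 9 - 64 ≡ 19; y = λ·(28 - 19) - 16 ≡ 11. → (19, 11)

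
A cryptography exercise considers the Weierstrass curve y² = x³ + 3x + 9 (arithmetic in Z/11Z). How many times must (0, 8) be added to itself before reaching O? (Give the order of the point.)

2P: tangent at (0, 8): λ = (3·0² + 3)/(2·8) ≡ 3/5. 5⁻¹ ≡ 9 (mod 11) since 5·9 = 45 ≡ 1, so λ ≡ 3·9 ≡ 5.
  x = λ² - 0 - 0 = 25 - 0 ≡ 3; y = λ·(0 - 3) - 8 ≡ 10. → (3, 10)
3P: (3, 10) + (0, 8). λ = (8 - 10)/(0 - 3) ≡ 9/8 mod 11. 8⁻¹ ≡ 7 (mod 11), so λ ≡ 8.
  x = λ² - 3 - 0 = 64 - 3 ≡ 6; y = λ·(3 - 6) - 10 ≡ 10. → (6, 10)
4P: (6, 10) + (0, 8). λ = (8 - 10)/(0 - 6) ≡ 9/5 mod 11. 5⁻¹ ≡ 9 (mod 11), so λ ≡ 4.
  x = λ² - 6 - 0 = 16 - 6 ≡ 10; y = λ·(6 - 10) - 10 ≡ 7. → (10, 7)
5P: (10, 7) + (0, 8). λ = (8 - 7)/(0 - 10) ≡ 1/1 mod 11. 1⁻¹ ≡ 1 (mod 11), so λ ≡ 1.
  x = λ² - 10 - 0 = 1 - 10 ≡ 2; y = λ·(10 - 2) - 7 ≡ 1. → (2, 1)
6P: (2, 1) + (0, 8). λ = (8 - 1)/(0 - 2) ≡ 7/9 mod 11. 9⁻¹ ≡ 5 (mod 11), so λ ≡ 2.
  x = λ² - 2 - 0 = 4 - 2 ≡ 2; y = λ·(2 - 2) - 1 ≡ 10. → (2, 10)
7P: (2, 10) + (0, 8). λ = (8 - 10)/(0 - 2) ≡ 9/9 mod 11. 9⁻¹ ≡ 5 (mod 11) since 9·5 = 45 ≡ 1, so λ ≡ 1.
  x = λ² - 2 - 0 = 1 - 2 ≡ 10; y = λ·(2 - 10) - 10 ≡ 4. → (10, 4)
8P: (10, 4) + (0, 8). λ = (8 - 4)/(0 - 10) ≡ 4/1 mod 11. 1⁻¹ ≡ 1 (mod 11) since 1·1 = 1 ≡ 1, so λ ≡ 4.
  x = λ² - 10 - 0 = 16 - 10 ≡ 6; y = λ·(10 - 6) - 4 ≡ 1. → (6, 1)
9P: (6, 1) + (0, 8). λ = (8 - 1)/(0 - 6) ≡ 7/5 mod 11. 5⁻¹ ≡ 9 (mod 11) since 5·9 = 45 ≡ 1, so λ ≡ 8.
  x = λ² - 6 - 0 = 64 - 6 ≡ 3; y = λ·(6 - 3) - 1 ≡ 1. → (3, 1)
10P: (3, 1) + (0, 8). λ = (8 - 1)/(0 - 3) ≡ 7/8 mod 11. 8⁻¹ ≡ 7 (mod 11) since 8·7 = 56 ≡ 1, so λ ≡ 5.
  x = λ² - 3 - 0 = 25 - 3 ≡ 0; y = λ·(3 - 0) - 1 ≡ 3. → (0, 3)
11P: (0, 3) + (0, 8): same x and y₁ ≡ -y₂, so the sum is O.
11P = O, so the order is 11.

11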